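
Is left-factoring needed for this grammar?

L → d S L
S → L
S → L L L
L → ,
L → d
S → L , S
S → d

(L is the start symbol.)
Left-factoring is needed when two productions for the same non-terminal
share a common prefix on the right-hand side.

Productions for L:
  L → d S L
  L → ,
  L → d
Productions for S:
  S → L
  S → L L L
  S → L , S
  S → d

Found common prefix 'd' in productions for L
Found common prefix 'L' in productions for S

Answer: Yes, L has productions with common prefix 'd'; S has productions with common prefix 'L'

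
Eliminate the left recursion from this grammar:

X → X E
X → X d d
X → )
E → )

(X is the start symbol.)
X → ) X'
X' → E X'
X' → d d X'
X' → ε
E → )

X is directly left-recursive. The standard transformation for
  A → A α₁ | ... | A α_m | β₁ | ... | β_n
is
  A  → β₁ A' | ... | β_n A'
  A' → α₁ A' | ... | α_m A' | ε

X → ) becomes X → ) X'
X → X E becomes X' → E X'
X → X d d becomes X' → d d X'
Add X' → ε

Productions for other non-terminals are unchanged:
  E → )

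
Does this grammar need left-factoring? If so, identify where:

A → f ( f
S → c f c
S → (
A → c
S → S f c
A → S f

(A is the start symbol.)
No, left-factoring is not needed

Left-factoring is needed when two productions for the same non-terminal
share a common prefix on the right-hand side.

Productions for A:
  A → f ( f
  A → c
  A → S f
Productions for S:
  S → c f c
  S → (
  S → S f c

No common prefixes found.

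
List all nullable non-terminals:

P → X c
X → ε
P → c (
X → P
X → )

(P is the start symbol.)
ε-productions: X → ε
So X is immediately nullable.
No further non-terminal can be added: every production for the remaining non-terminals contains a terminal or a non-nullable non-terminal.
Nullable = { 'X' }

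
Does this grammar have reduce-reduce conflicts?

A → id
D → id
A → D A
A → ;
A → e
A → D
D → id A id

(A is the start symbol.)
Augment with A' → A and build the canonical LR(0) collection (I0 = CLOSURE({[A' → . A]}), then GOTO on every symbol after a dot until no new states appear). It has 9 states:
  I0: { [A → . ;], [A → . D A], [A → . D], [A → . e], [A → . id], [A' → . A], [D → . id A id], [D → . id] }  — shift
  I1: { [A → ; .] }  — reduce
  I2: { [A' → A .] }  — accept
  I3: { [A → . ;], [A → . D A], [A → . D], [A → . e], [A → . id], [A → D . A], [A → D .], [D → . id A id], [D → . id] }  — shift, reduce
  I4: { [A → e .] }  — reduce
  I5: { [A → . ;], [A → . D A], [A → . D], [A → . e], [A → . id], [A → id .], [D → . id A id], [D → . id], [D → id . A id], [D → id .] }  — shift, 2 reduces
  I6: { [D → id A . id] }  — shift
  I7: { [D → id A id .] }  — reduce
  I8: { [A → D A .] }  — reduce

I5 contains complete items [A → id .], [D → id .] — reduce-reduce conflict.

Answer: Yes — I5: [A → id .] vs [D → id .]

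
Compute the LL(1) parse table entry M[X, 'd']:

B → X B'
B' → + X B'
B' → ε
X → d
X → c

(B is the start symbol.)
X → d

To find M[X, 'd'], we find productions for X where 'd' is in the predict set (PREDICT(N → α) = (FIRST(α) \ {ε}) ∪ (FOLLOW(N) if α ⇒* ε)).

X → d: PREDICT = { 'd' }
  'd' is in predict set, so this production goes in M[X, 'd']
X → c: PREDICT = { 'c' }

M[X, 'd'] = X → d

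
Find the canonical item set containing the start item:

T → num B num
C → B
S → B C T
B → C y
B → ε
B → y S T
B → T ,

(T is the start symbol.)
{ [T → . num B num], [T' → . T] }

First, augment the grammar with T' → T
I₀ = CLOSURE({ [T' → . T] }):
  [T' → . T] has the dot before T: add [T → . num B num]
No further items can be added.

I₀ = { [T → . num B num], [T' → . T] }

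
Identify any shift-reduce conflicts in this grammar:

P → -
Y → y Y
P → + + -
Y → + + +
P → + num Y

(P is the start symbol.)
Augment with P' → P and build the canonical LR(0) collection (I0 = CLOSURE({[P' → . P]}), then GOTO on every symbol after a dot until no new states appear). It has 13 states:
  I0: { [P → . + + -], [P → . + num Y], [P → . -], [P' → . P] }  — shift
  I1: { [P → + . + -], [P → + . num Y] }  — shift
  I2: { [P → - .] }  — reduce
  I3: { [P' → P .] }  — accept
  I4: { [P → + + . -] }  — shift
  I5: { [P → + num . Y], [Y → . + + +], [Y → . y Y] }  — shift
  I6: { [Y → + . + +] }  — shift
  I7: { [P → + num Y .] }  — reduce
  I8: { [Y → . + + +], [Y → . y Y], [Y → y . Y] }  — shift
  I9: { [Y → y Y .] }  — reduce
  I10: { [Y → + + . +] }  — shift
  I11: { [Y → + + + .] }  — reduce
  I12: { [P → + + - .] }  — reduce

No state contains both a complete item and a shift item.

Answer: No shift-reduce conflicts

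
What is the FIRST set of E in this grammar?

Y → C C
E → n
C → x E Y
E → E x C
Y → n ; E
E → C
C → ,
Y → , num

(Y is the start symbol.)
To compute FIRST(E), examine every production with E on the left-hand side, reading each right-hand side left to right until a non-nullable symbol is reached.

FIRST sets of the other non-terminals involved (by the same procedure, iterated to a fixed point):
  FIRST(C) = { ',', 'x' }

From E → n:
  - n is a terminal: add 'n' and stop
From E → E x C:
  - E is the symbol being defined: contributes nothing new
    E is not nullable, so stop
From E → C:
  - C is a non-terminal: add FIRST(C) \ {ε} = { ',', 'x' }
    C is not nullable, so stop

Collecting: FIRST(E) = { ',', 'n', 'x' }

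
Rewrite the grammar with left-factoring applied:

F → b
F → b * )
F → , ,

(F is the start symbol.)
Left-factoring transforms A → αβ₁ | αβ₂ into A → αA' and A' → β₁ | β₂
(α is the longest common prefix among the alternatives). Repeat until
no nonterminal has two alternatives with a common prefix.

Round 1: F has alternatives sharing prefix 'b'. Introduce F': F → b F'
  Add: F' → ε
  Add: F' → * )

No remaining common prefixes — done.

Resulting grammar:
F → b F'
F' → ε
F' → * )
F → , ,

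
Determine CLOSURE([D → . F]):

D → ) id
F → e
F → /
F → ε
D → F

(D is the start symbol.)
{ [D → . F], [F → . /], [F → . e], [F → .] }

Start with: [D → . F]
  [D → . F] has the dot before F: add [F → . e], [F → . /], [F → .]
No further items can be added.

CLOSURE = { [D → . F], [F → . /], [F → . e], [F → .] }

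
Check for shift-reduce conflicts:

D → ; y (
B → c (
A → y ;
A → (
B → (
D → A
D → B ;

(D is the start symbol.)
No shift-reduce conflicts

Augment with D' → D and build the canonical LR(0) collection (I0 = CLOSURE({[D' → . D]}), then GOTO on every symbol after a dot until no new states appear). It has 13 states:
  I0: { [A → . (], [A → . y ;], [B → . (], [B → . c (], [D → . ; y (], [D → . A], [D → . B ;], [D' → . D] }  — shift
  I1: { [A → ( .], [B → ( .] }  — 2 reduces
  I2: { [D → ; . y (] }  — shift
  I3: { [D → A .] }  — reduce
  I4: { [D → B . ;] }  — shift
  I5: { [D' → D .] }  — accept
  I6: { [B → c . (] }  — shift
  I7: { [A → y . ;] }  — shift
  I8: { [A → y ; .] }  — reduce
  I9: { [B → c ( .] }  — reduce
  I10: { [D → B ; .] }  — reduce
  I11: { [D → ; y . (] }  — shift
  I12: { [D → ; y ( .] }  — reduce

No state contains both a complete item and a shift item.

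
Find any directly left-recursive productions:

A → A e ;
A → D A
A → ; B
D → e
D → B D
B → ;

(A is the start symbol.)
Yes, A is left-recursive

A → A e ;: LEFT RECURSIVE (starts with A)
A → D A: starts with D
A → ; B: starts with ';'
D → e: starts with e
D → B D: starts with B
B → ;: starts with ';'

The grammar has direct left recursion on: A.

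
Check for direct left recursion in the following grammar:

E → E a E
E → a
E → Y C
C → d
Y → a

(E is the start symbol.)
E → E a E: LEFT RECURSIVE (starts with E)
E → a: starts with a
E → Y C: starts with Y
C → d: starts with d
Y → a: starts with a

The grammar has direct left recursion on: E.

Answer: Yes, E is left-recursive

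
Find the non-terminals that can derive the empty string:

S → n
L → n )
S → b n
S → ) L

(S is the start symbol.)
A non-terminal is nullable if it can derive ε (the empty string): either it has an ε-production, or it has a production whose right-hand side consists entirely of nullable non-terminals.

There are no ε-productions, so no non-terminal can derive ε.
No non-terminals are nullable.

Answer: None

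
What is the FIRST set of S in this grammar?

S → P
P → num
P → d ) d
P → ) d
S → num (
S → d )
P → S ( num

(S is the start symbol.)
{ ')', 'd', 'num' }

To compute FIRST(S), examine every production with S on the left-hand side, reading each right-hand side left to right until a non-nullable symbol is reached.

FIRST sets of the other non-terminals involved (by the same procedure, iterated to a fixed point):
  FIRST(P) = { ')', 'd', 'num' }

From S → P:
  - P is a non-terminal: add FIRST(P) \ {ε} = { ')', 'd', 'num' }
    P is not nullable, so stop
From S → num (:
  - num is a terminal: add 'num' and stop
From S → d ):
  - d is a terminal: add 'd' and stop

Collecting: FIRST(S) = { ')', 'd', 'num' }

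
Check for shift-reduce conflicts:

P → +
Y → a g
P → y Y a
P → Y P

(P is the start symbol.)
No shift-reduce conflicts

A shift-reduce conflict occurs when an LR(0) state has both:
  - a complete (reduce) item [A → α .] (dot at the end), and
  - a shift item [B → β . c γ] (dot before a terminal).

Augment with P' → P and build the canonical LR(0) collection (I0 = CLOSURE({[P' → . P]}), then GOTO on every symbol after a dot until no new states appear). It has 10 states:
  I0: { [P → . +], [P → . Y P], [P → . y Y a], [P' → . P], [Y → . a g] }  — shift
  I1: { [P → + .] }  — reduce
  I2: { [P' → P .] }  — accept
  I3: { [P → . +], [P → . Y P], [P → . y Y a], [P → Y . P], [Y → . a g] }  — shift
  I4: { [Y → a . g] }  — shift
  I5: { [P → y . Y a], [Y → . a g] }  — shift
  I6: { [P → y Y . a] }  — shift
  I7: { [P → y Y a .] }  — reduce
  I8: { [Y → a g .] }  — reduce
  I9: { [P → Y P .] }  — reduce

No state contains both a complete item and a shift item.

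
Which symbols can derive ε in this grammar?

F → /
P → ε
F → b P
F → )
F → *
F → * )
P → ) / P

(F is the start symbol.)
{ 'P' }

ε-productions: P → ε
So P is immediately nullable.
No further non-terminal can be added: every production for the remaining non-terminals contains a terminal or a non-nullable non-terminal.
Nullable = { 'P' }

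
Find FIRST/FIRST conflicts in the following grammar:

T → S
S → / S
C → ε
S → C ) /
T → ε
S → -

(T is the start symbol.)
No FIRST/FIRST conflicts.

A FIRST/FIRST conflict occurs when two productions N → α and N → β for the same non-terminal have FIRST(α) ∩ FIRST(β) ≠ ∅ (with ε ∈ FIRST of a nullable right-hand side, so two nullable alternatives also conflict).

FIRST sets of the non-terminals at (or reachable through a nullable prefix from) the front of some alternative:
  FIRST(S) = { ')', '-', '/' }
  FIRST(C) = { ε }

Productions for T:
  T → S: FIRST = { ')', '-', '/' }
  T → ε: FIRST = { ε }
Productions for S:
  S → / S: FIRST = { '/' }
  S → C ) /: FIRST = { ')' }
  S → -: FIRST = { '-' }
C has only one production, so no FIRST/FIRST conflict is possible there.

All alternatives of each non-terminal have pairwise disjoint FIRST sets.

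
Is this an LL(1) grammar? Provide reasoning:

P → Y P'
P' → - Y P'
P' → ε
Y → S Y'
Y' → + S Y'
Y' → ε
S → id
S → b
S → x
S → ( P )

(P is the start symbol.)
A grammar is LL(1) if for each non-terminal N with multiple productions, the predict sets of those productions are pairwise disjoint, where PREDICT(N → α) = (FIRST(α) \ {ε}) ∪ (FOLLOW(N) if α ⇒* ε).

Relevant sets:
  FOLLOW(P') = { $, ')' }
  FOLLOW(Y') = { $, ')', '-' }

For P':
  PREDICT(P' → '-' Y P') = { '-' }
  PREDICT(P' → ε) = { $, ')' }
For Y':
  PREDICT(Y' → '+' S Y') = { '+' }
  PREDICT(Y' → ε) = { $, ')', '-' }
For S:
  PREDICT(S → id) = { 'id' }
  PREDICT(S → b) = { 'b' }
  PREDICT(S → x) = { 'x' }
  PREDICT(S → '(' P ')') = { '(' }
P, Y have a single production, so nothing to check there.

All predict sets are disjoint. The grammar IS LL(1).

Answer: Yes, the grammar is LL(1).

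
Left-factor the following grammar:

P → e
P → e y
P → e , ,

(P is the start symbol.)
Left-factoring transforms A → αβ₁ | αβ₂ into A → αA' and A' → β₁ | β₂
(α is the longest common prefix among the alternatives). Repeat until
no nonterminal has two alternatives with a common prefix.

Round 1: P has alternatives sharing prefix 'e'. Introduce P': P → e P'
  Add: P' → ε
  Add: P' → y
  Add: P' → , ,

No remaining common prefixes — done.

Resulting grammar:
P → e P'
P' → ε
P' → y
P' → , ,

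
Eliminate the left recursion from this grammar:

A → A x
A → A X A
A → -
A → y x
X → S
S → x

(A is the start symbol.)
A is directly left-recursive. The standard transformation for
  A → A α₁ | ... | A α_m | β₁ | ... | β_n
is
  A  → β₁ A' | ... | β_n A'
  A' → α₁ A' | ... | α_m A' | ε

A → - becomes A → - A'
A → y x becomes A → y x A'
A → A x becomes A' → x A'
A → A X A becomes A' → X A A'
Add A' → ε

Productions for other non-terminals are unchanged:
  X → S
  S → x

Resulting grammar:
A → - A'
A → y x A'
A' → x A'
A' → X A A'
A' → ε
X → S
S → x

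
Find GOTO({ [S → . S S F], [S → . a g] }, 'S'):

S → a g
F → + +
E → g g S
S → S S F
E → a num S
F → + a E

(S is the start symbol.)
{ [S → . S S F], [S → . a g], [S → S . S F] }

GOTO(I, 'S') = CLOSURE({ [A → αX.β] : [A → α.Xβ] ∈ I, X = 'S' })

Items with dot before 'S', with the dot advanced:
  [S → . S S F] → [S → S . S F]
Closure of the advanced items:
  [S → S . S F] has the dot before S: add [S → . a g], [S → . S S F]

GOTO = { [S → . S S F], [S → . a g], [S → S . S F] }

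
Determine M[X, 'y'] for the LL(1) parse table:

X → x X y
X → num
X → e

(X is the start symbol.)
Empty (error entry)

To find M[X, 'y'], we find productions for X where 'y' is in the predict set (PREDICT(N → α) = (FIRST(α) \ {ε}) ∪ (FOLLOW(N) if α ⇒* ε)).

X → x X y: PREDICT = { 'x' }
X → num: PREDICT = { 'num' }
X → e: PREDICT = { 'e' }

M[X, 'y'] is empty (no production applies)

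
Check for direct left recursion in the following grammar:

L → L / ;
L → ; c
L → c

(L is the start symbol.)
Yes, L is left-recursive

Direct left recursion occurs when N → N α for some non-terminal N (the right-hand side begins with the left-hand side itself).

L → L / ;: LEFT RECURSIVE (starts with L)
L → ; c: starts with ';'
L → c: starts with c

The grammar has direct left recursion on: L.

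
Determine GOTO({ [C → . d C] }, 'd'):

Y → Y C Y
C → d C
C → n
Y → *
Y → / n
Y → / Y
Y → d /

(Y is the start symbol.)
GOTO(I, 'd') = CLOSURE({ [A → αX.β] : [A → α.Xβ] ∈ I, X = 'd' })

Items with dot before 'd', with the dot advanced:
  [C → . d C] → [C → d . C]
Closure of the advanced items:
  [C → d . C] has the dot before C: add [C → . d C], [C → . n]

GOTO = { [C → . d C], [C → . n], [C → d . C] }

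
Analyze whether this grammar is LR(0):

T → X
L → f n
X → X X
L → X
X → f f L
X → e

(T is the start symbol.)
No. Shift-reduce conflict between [T → X .] and [X → . e]

A grammar is LR(0) if no state in the canonical LR(0) collection has:
  - both a shift item (dot before a terminal) and a complete item (shift-reduce conflict), or
  - two or more complete items (reduce-reduce conflict; the accept item [T' → T .] counts as a complete item here).

Augment with T' → T and build the canonical LR(0) collection (I0 = CLOSURE({[T' → . T]}), then GOTO on every symbol after a dot until no new states appear). It has 11 states:
  I0: { [T → . X], [T' → . T], [X → . X X], [X → . e], [X → . f f L] }  — shift
  I1: { [T' → T .] }  — accept
  I2: { [T → X .], [X → . X X], [X → . e], [X → . f f L], [X → X . X] }  — shift, reduce
  I3: { [X → e .] }  — reduce
  I4: { [X → f . f L] }  — shift
  I5: { [L → . X], [L → . f n], [X → . X X], [X → . e], [X → . f f L], [X → f f . L] }  — shift
  I6: { [X → f f L .] }  — reduce
  I7: { [L → X .], [X → . X X], [X → . e], [X → . f f L], [X → X . X] }  — shift, reduce
  I8: { [L → f . n], [X → f . f L] }  — shift
  I9: { [L → f n .] }  — reduce
  I10: { [X → . X X], [X → . e], [X → . f f L], [X → X . X], [X → X X .] }  — shift, reduce

Conflict in state I2:
  Shift-reduce conflict between [T → X .] and [X → . e]
So the grammar is NOT LR(0).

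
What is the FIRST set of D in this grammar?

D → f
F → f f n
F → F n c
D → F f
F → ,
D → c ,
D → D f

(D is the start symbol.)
{ ',', 'c', 'f' }

To compute FIRST(D), examine every production with D on the left-hand side, reading each right-hand side left to right until a non-nullable symbol is reached.

FIRST sets of the other non-terminals involved (by the same procedure, iterated to a fixed point):
  FIRST(F) = { ',', 'f' }

From D → f:
  - f is a terminal: add 'f' and stop
From D → F f:
  - F is a non-terminal: add FIRST(F) \ {ε} = { ',', 'f' }
    F is not nullable, so stop
From D → c ,:
  - c is a terminal: add 'c' and stop
From D → D f:
  - D is the symbol being defined: contributes nothing new
    D is not nullable, so stop

Collecting: FIRST(D) = { ',', 'c', 'f' }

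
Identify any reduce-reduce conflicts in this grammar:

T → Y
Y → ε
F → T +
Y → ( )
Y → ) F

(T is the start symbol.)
No reduce-reduce conflicts

A reduce-reduce conflict occurs when an LR(0) state has two complete items [A → α .] and [B → β .] — both call for a reduction, and with no lookahead the parser cannot choose between them.

Augment with T' → T and build the canonical LR(0) collection (I0 = CLOSURE({[T' → . T]}), then GOTO on every symbol after a dot until no new states appear). It has 9 states:
  I0: { [T → . Y], [T' → . T], [Y → . ( )], [Y → . ) F], [Y → .] }  — shift, reduce
  I1: { [Y → ( . )] }  — shift
  I2: { [F → . T +], [T → . Y], [Y → ) . F], [Y → . ( )], [Y → . ) F], [Y → .] }  — shift, reduce
  I3: { [T' → T .] }  — accept
  I4: { [T → Y .] }  — reduce
  I5: { [Y → ) F .] }  — reduce
  I6: { [F → T . +] }  — shift
  I7: { [F → T + .] }  — reduce
  I8: { [Y → ( ) .] }  — reduce

No state contains more than one complete item.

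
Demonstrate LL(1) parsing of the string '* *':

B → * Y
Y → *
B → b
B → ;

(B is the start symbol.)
LL(1) parsing maintains a stack (initially the start symbol over $) and the input. At each step: if the stack top is a terminal, match it against the current input token; if it is a non-terminal N, replace it with the RHS of M[N, lookahead] (the unique production whose predict set contains the lookahead).

Stack is shown with the top on the left.

Stack  Input  Action
--------------------
B $    * * $  output B → * Y
* Y $  * * $  match '*'
Y $    * $    output Y → *
* $    * $    match '*'
$      $      accept

The string is accepted.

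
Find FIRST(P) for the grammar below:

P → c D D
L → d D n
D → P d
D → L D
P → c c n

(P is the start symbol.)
To compute FIRST(P), examine every production with P on the left-hand side, reading each right-hand side left to right until a non-nullable symbol is reached.

From P → c D D:
  - c is a terminal: add 'c' and stop
From P → c c n:
  - c is a terminal: add 'c' and stop

Collecting: FIRST(P) = { 'c' }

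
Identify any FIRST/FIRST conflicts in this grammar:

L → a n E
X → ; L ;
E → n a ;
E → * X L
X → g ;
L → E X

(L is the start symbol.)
A FIRST/FIRST conflict occurs when two productions N → α and N → β for the same non-terminal have FIRST(α) ∩ FIRST(β) ≠ ∅ (with ε ∈ FIRST of a nullable right-hand side, so two nullable alternatives also conflict).

FIRST sets of the non-terminals at (or reachable through a nullable prefix from) the front of some alternative:
  FIRST(E) = { '*', 'n' }

Productions for L:
  L → a n E: FIRST = { 'a' }
  L → E X: FIRST = { '*', 'n' }
Productions for X:
  X → ; L ;: FIRST = { ';' }
  X → g ;: FIRST = { 'g' }
Productions for E:
  E → n a ;: FIRST = { 'n' }
  E → * X L: FIRST = { '*' }

All alternatives of each non-terminal have pairwise disjoint FIRST sets.

Answer: No FIRST/FIRST conflicts.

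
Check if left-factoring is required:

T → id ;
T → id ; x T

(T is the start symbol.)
Yes, T has productions with common prefix 'id ;'

Left-factoring is needed when two productions for the same non-terminal
share a common prefix on the right-hand side.

Productions for T:
  T → id ;
  T → id ; x T

Found common prefix 'id ;' in productions for T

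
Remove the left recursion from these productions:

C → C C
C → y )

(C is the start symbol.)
C → y ) C'
C' → C C'
C' → ε

C is directly left-recursive. The standard transformation for
  A → A α₁ | ... | A α_m | β₁ | ... | β_n
is
  A  → β₁ A' | ... | β_n A'
  A' → α₁ A' | ... | α_m A' | ε

C → y ) becomes C → y ) C'
C → C C becomes C' → C C'
Add C' → ε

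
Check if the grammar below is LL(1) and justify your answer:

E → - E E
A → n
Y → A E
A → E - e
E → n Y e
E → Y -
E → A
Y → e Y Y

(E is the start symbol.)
A grammar is LL(1) if for each non-terminal N with multiple productions, the predict sets of those productions are pairwise disjoint, where PREDICT(N → α) = (FIRST(α) \ {ε}) ∪ (FOLLOW(N) if α ⇒* ε).

Relevant sets:
  FIRST(Y) = { '-', 'e', 'n' }
  FIRST(A) = { '-', 'e', 'n' }
  FIRST(E) = { '-', 'e', 'n' }

For E:
  PREDICT(E → '-' E E) = { '-' }
  PREDICT(E → n Y e) = { 'n' }
  PREDICT(E → Y '-') = { '-', 'e', 'n' }
  PREDICT(E → A) = { '-', 'e', 'n' }
For A:
  PREDICT(A → n) = { 'n' }
  PREDICT(A → E '-' e) = { '-', 'e', 'n' }
For Y:
  PREDICT(Y → A E) = { '-', 'e', 'n' }
  PREDICT(Y → e Y Y) = { 'e' }

Conflict found: Predict set conflict for E: { '-' }
The grammar is NOT LL(1).

Answer: No. Predict set conflict for E: { '-' }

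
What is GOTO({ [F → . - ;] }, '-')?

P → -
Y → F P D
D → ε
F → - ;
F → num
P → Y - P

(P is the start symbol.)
GOTO(I, '-') = CLOSURE({ [A → αX.β] : [A → α.Xβ] ∈ I, X = '-' })

Items with dot before '-', with the dot advanced:
  [F → . - ;] → [F → - . ;]
Closure adds nothing (no advanced item has the dot before a non-terminal).

GOTO = { [F → - . ;] }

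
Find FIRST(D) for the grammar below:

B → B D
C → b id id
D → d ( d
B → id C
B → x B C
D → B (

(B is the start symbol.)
To compute FIRST(D), examine every production with D on the left-hand side, reading each right-hand side left to right until a non-nullable symbol is reached.

FIRST sets of the other non-terminals involved (by the same procedure, iterated to a fixed point):
  FIRST(B) = { 'id', 'x' }

From D → d ( d:
  - d is a terminal: add 'd' and stop
From D → B (:
  - B is a non-terminal: add FIRST(B) \ {ε} = { 'id', 'x' }
    B is not nullable, so stop

Collecting: FIRST(D) = { 'd', 'id', 'x' }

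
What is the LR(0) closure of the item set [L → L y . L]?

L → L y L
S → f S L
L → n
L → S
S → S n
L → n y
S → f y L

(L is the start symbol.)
Start with: [L → L y . L]
  [L → L y . L] has the dot before L: add [L → . L y L], [L → . n], [L → . S], [L → . n y]
  [L → . S] has the dot before S: add [S → . f S L], [S → . S n], [S → . f y L]
No further items can be added.

CLOSURE = { [L → . L y L], [L → . S], [L → . n y], [L → . n], [L → L y . L], [S → . S n], [S → . f S L], [S → . f y L] }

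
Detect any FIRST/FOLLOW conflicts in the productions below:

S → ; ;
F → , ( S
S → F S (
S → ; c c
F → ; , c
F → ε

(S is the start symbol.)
A FIRST/FOLLOW conflict occurs when a non-terminal N has a nullable alternative N → β (β ⇒* ε) and another alternative N → α with FIRST(α) ∩ FOLLOW(N) ≠ ∅: on such a lookahead the parser cannot decide between expanding α and letting N vanish via β.

Nullable non-terminals: F.

F: nullable alternative(s) F → ε; FOLLOW(F) = { ',', ';' }
  F → , ( S: FIRST \ {ε} = { ',' } — overlaps FOLLOW(F) on { ',' }: CONFLICT
  F → ; , c: FIRST \ {ε} = { ';' } — overlaps FOLLOW(F) on { ';' }: CONFLICT
  F → ε: FIRST \ {ε} = { } — this is the only nullable alternative, skip

S has no nullable alternative, so no FIRST/FOLLOW check is needed there.

So the grammar has 2 FIRST/FOLLOW conflicts (marked CONFLICT above).

Answer: Yes. F → ',' '(' S with FOLLOW(F) on { ',' }; F → ';' ',' c with FOLLOW(F) on { ';' }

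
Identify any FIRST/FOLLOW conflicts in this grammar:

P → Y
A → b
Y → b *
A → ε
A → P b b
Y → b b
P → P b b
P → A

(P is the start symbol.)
A FIRST/FOLLOW conflict occurs when a non-terminal N has a nullable alternative N → β (β ⇒* ε) and another alternative N → α with FIRST(α) ∩ FOLLOW(N) ≠ ∅: on such a lookahead the parser cannot decide between expanding α and letting N vanish via β.

Nullable non-terminals: A, P.
FIRST sets used below: FIRST(P) = { 'b', ε }, FIRST(Y) = { 'b' }, FIRST(A) = { 'b', ε }

A: nullable alternative(s) A → ε; FOLLOW(A) = { $, 'b' }
  A → b: FIRST \ {ε} = { 'b' } — overlaps FOLLOW(A) on { 'b' }: CONFLICT
  A → ε: FIRST \ {ε} = { } — this is the only nullable alternative, skip
  A → P b b: FIRST \ {ε} = { 'b' } — overlaps FOLLOW(A) on { 'b' }: CONFLICT

P: nullable alternative(s) P → A; FOLLOW(P) = { $, 'b' }
  P → Y: FIRST \ {ε} = { 'b' } — overlaps FOLLOW(P) on { 'b' }: CONFLICT
  P → P b b: FIRST \ {ε} = { 'b' } — overlaps FOLLOW(P) on { 'b' }: CONFLICT
  P → A: FIRST \ {ε} = { 'b' } — this is the only nullable alternative, skip

Y has no nullable alternative, so no FIRST/FOLLOW check is needed there.

So the grammar has 4 FIRST/FOLLOW conflicts (marked CONFLICT above).

Answer: Yes. P → Y with FOLLOW(P) on { 'b' }; P → P b b with FOLLOW(P) on { 'b' }; A → b with FOLLOW(A) on { 'b' }; A → P b b with FOLLOW(A) on { 'b' }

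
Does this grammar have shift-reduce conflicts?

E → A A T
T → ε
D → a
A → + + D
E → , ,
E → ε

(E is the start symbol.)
A shift-reduce conflict occurs when an LR(0) state has both:
  - a complete (reduce) item [A → α .] (dot at the end), and
  - a shift item [B → β . c γ] (dot before a terminal).

Augment with E' → E and build the canonical LR(0) collection (I0 = CLOSURE({[E' → . E]}), then GOTO on every symbol after a dot until no new states appear). It has 11 states:
  I0: { [A → . + + D], [E → . , ,], [E → . A A T], [E → .], [E' → . E] }  — shift, reduce
  I1: { [A → + . + D] }  — shift
  I2: { [E → , . ,] }  — shift
  I3: { [A → . + + D], [E → A . A T] }  — shift
  I4: { [E' → E .] }  — accept
  I5: { [E → A A . T], [T → .] }  — reduce
  I6: { [E → A A T .] }  — reduce
  I7: { [E → , , .] }  — reduce
  I8: { [A → + + . D], [D → . a] }  — shift
  I9: { [A → + + D .] }  — reduce
  I10: { [D → a .] }  — reduce

I0 contains reduce item [E → .] and shift items [A → . + + D], [E → . , ,] — shift-reduce conflict.

Answer: Yes — I0: [E → .] vs [A → . + + D]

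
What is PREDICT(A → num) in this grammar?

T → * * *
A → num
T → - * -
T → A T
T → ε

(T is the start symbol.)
PREDICT(A → num) = (FIRST(RHS) \ {ε}) ∪ (FOLLOW(A) if ε ∈ FIRST(RHS), i.e. RHS ⇒* ε)
FIRST(num) = { 'num' }
ε ∉ FIRST(num), so FOLLOW(A) is not added.
PREDICT(A → num) = { 'num' }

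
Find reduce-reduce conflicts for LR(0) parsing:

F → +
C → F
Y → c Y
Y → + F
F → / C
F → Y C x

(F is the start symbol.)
Augment with F' → F and build the canonical LR(0) collection (I0 = CLOSURE({[F' → . F]}), then GOTO on every symbol after a dot until no new states appear). It has 13 states:
  I0: { [F → . +], [F → . / C], [F → . Y C x], [F' → . F], [Y → . + F], [Y → . c Y] }  — shift
  I1: { [F → + .], [F → . +], [F → . / C], [F → . Y C x], [Y → + . F], [Y → . + F], [Y → . c Y] }  — shift, reduce
  I2: { [C → . F], [F → . +], [F → . / C], [F → . Y C x], [F → / . C], [Y → . + F], [Y → . c Y] }  — shift
  I3: { [F' → F .] }  — accept
  I4: { [C → . F], [F → . +], [F → . / C], [F → . Y C x], [F → Y . C x], [Y → . + F], [Y → . c Y] }  — shift
  I5: { [Y → . + F], [Y → . c Y], [Y → c . Y] }  — shift
  I6: { [F → . +], [F → . / C], [F → . Y C x], [Y → + . F], [Y → . + F], [Y → . c Y] }  — shift
  I7: { [Y → c Y .] }  — reduce
  I8: { [Y → + F .] }  — reduce
  I9: { [F → Y C . x] }  — shift
  I10: { [C → F .] }  — reduce
  I11: { [F → Y C x .] }  — reduce
  I12: { [F → / C .] }  — reduce

No state contains more than one complete item.

Answer: No reduce-reduce conflicts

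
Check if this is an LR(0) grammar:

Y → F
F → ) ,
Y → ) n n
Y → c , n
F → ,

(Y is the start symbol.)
Yes, the grammar is LR(0)

Augment with Y' → Y and build the canonical LR(0) collection (I0 = CLOSURE({[Y' → . Y]}), then GOTO on every symbol after a dot until no new states appear). It has 11 states:
  I0: { [F → . ) ,], [F → . ,], [Y → . ) n n], [Y → . F], [Y → . c , n], [Y' → . Y] }  — shift
  I1: { [F → ) . ,], [Y → ) . n n] }  — shift
  I2: { [F → , .] }  — reduce
  I3: { [Y → F .] }  — reduce
  I4: { [Y' → Y .] }  — accept
  I5: { [Y → c . , n] }  — shift
  I6: { [Y → c , . n] }  — shift
  I7: { [Y → c , n .] }  — reduce
  I8: { [F → ) , .] }  — reduce
  I9: { [Y → ) n . n] }  — shift
  I10: { [Y → ) n n .] }  — reduce

Every state is either a pure shift/goto state or contains exactly one complete item and nothing to shift — no conflicts. The grammar is LR(0).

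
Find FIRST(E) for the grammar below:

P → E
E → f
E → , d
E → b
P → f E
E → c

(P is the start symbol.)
{ ',', 'b', 'c', 'f' }

From E → f:
  - f is a terminal: add 'f' and stop
From E → , d:
  - ',' is a terminal: add ',' and stop
From E → b:
  - b is a terminal: add 'b' and stop
From E → c:
  - c is a terminal: add 'c' and stop

Collecting: FIRST(E) = { ',', 'b', 'c', 'f' }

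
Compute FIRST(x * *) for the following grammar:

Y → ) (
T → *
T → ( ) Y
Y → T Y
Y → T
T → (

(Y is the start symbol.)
{ 'x' }

To compute FIRST(x * *), process the symbols left to right:
Symbol x is a terminal. Add 'x' and stop.
FIRST(x * *) = { 'x' }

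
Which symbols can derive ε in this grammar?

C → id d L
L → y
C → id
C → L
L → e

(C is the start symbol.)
A non-terminal is nullable if it can derive ε (the empty string): either it has an ε-production, or it has a production whose right-hand side consists entirely of nullable non-terminals.

There are no ε-productions, so no non-terminal can derive ε.
No non-terminals are nullable.

Answer: None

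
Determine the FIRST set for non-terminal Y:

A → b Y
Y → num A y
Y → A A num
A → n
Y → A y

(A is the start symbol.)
FIRST sets of the other non-terminals involved (by the same procedure, iterated to a fixed point):
  FIRST(A) = { 'b', 'n' }

From Y → num A y:
  - num is a terminal: add 'num' and stop
From Y → A A num:
  - A is a non-terminal: add FIRST(A) \ {ε} = { 'b', 'n' }
    A is not nullable, so stop
From Y → A y:
  - A is a non-terminal: add FIRST(A) \ {ε} = { 'b', 'n' }
    A is not nullable, so stop

Collecting: FIRST(Y) = { 'b', 'n', 'num' }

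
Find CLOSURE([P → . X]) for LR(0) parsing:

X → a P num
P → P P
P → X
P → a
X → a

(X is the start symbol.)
{ [P → . X], [X → . a P num], [X → . a] }

To compute CLOSURE, for each item [A → α.Bβ] where B is a non-terminal, add [B → .γ] for all productions B → γ; repeat for the newly added items until nothing changes.

Start with: [P → . X]
  [P → . X] has the dot before X: add [X → . a P num], [X → . a]
No further items can be added.

CLOSURE = { [P → . X], [X → . a P num], [X → . a] }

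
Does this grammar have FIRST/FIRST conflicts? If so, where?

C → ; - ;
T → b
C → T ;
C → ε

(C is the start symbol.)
No FIRST/FIRST conflicts.

FIRST sets of the non-terminals at (or reachable through a nullable prefix from) the front of some alternative:
  FIRST(T) = { 'b' }

Productions for C:
  C → ; - ;: FIRST = { ';' }
  C → T ;: FIRST = { 'b' }
  C → ε: FIRST = { ε }
T has only one production, so no FIRST/FIRST conflict is possible there.

All alternatives of each non-terminal have pairwise disjoint FIRST sets.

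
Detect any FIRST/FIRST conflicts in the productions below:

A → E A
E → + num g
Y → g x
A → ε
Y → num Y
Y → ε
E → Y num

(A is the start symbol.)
FIRST sets of the non-terminals at (or reachable through a nullable prefix from) the front of some alternative:
  FIRST(E) = { '+', 'g', 'num' }
  FIRST(Y) = { 'g', 'num', ε }

Productions for A:
  A → E A: FIRST = { '+', 'g', 'num' }
  A → ε: FIRST = { ε }
Productions for E:
  E → + num g: FIRST = { '+' }
  E → Y num: FIRST = { 'g', 'num' }
Productions for Y:
  Y → g x: FIRST = { 'g' }
  Y → num Y: FIRST = { 'num' }
  Y → ε: FIRST = { ε }

All alternatives of each non-terminal have pairwise disjoint FIRST sets.

Answer: No FIRST/FIRST conflicts.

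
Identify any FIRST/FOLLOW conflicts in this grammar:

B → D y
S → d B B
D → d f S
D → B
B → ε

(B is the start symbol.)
Yes. B → D y with FOLLOW(B) on { 'd', 'y' }

A FIRST/FOLLOW conflict occurs when a non-terminal N has a nullable alternative N → β (β ⇒* ε) and another alternative N → α with FIRST(α) ∩ FOLLOW(N) ≠ ∅: on such a lookahead the parser cannot decide between expanding α and letting N vanish via β.

Nullable non-terminals: B, D.
FIRST sets used below: FIRST(D) = { 'd', 'y', ε }, FIRST(B) = { 'd', 'y', ε }

B: nullable alternative(s) B → ε; FOLLOW(B) = { $, 'd', 'y' }
  B → D y: FIRST \ {ε} = { 'd', 'y' } — overlaps FOLLOW(B) on { 'd', 'y' }: CONFLICT
  B → ε: FIRST \ {ε} = { } — this is the only nullable alternative, skip

D: nullable alternative(s) D → B; FOLLOW(D) = { 'y' }
  D → d f S: FIRST \ {ε} = { 'd' } — disjoint from FOLLOW(D)
  D → B: FIRST \ {ε} = { 'd', 'y' } — this is the only nullable alternative, skip

S has no nullable alternative, so no FIRST/FOLLOW check is needed there.

So the grammar has 1 FIRST/FOLLOW conflict (marked CONFLICT above).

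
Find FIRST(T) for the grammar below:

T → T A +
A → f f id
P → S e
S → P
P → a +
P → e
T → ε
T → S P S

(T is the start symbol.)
{ 'a', 'e', 'f', ε }

To compute FIRST(T), examine every production with T on the left-hand side, reading each right-hand side left to right until a non-nullable symbol is reached.

FIRST sets of the other non-terminals involved (by the same procedure, iterated to a fixed point):
  FIRST(A) = { 'f' }
  FIRST(S) = { 'a', 'e' }

From T → T A +:
  - T is the symbol being defined: contributes nothing new
    T is nullable, so continue to the next symbol
  - A is a non-terminal: add FIRST(A) \ {ε} = { 'f' }
    A is not nullable, so stop
From T → ε:
  - ε-production, so ε ∈ FIRST(T)
From T → S P S:
  - S is a non-terminal: add FIRST(S) \ {ε} = { 'a', 'e' }
    S is not nullable, so stop

Collecting: FIRST(T) = { 'a', 'e', 'f', ε }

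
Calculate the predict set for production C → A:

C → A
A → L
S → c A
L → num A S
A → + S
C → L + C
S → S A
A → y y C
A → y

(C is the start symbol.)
{ '+', 'num', 'y' }

PREDICT(C → A) = (FIRST(RHS) \ {ε}) ∪ (FOLLOW(C) if ε ∈ FIRST(RHS), i.e. RHS ⇒* ε)
FIRST(A) = { '+', 'num', 'y' }
FIRST(A) = { '+', 'num', 'y' }
ε ∉ FIRST(A), so FOLLOW(C) is not added.
PREDICT(C → A) = { '+', 'num', 'y' }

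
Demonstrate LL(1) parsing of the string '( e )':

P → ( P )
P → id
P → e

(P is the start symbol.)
Stack is shown with the top on the left.

Stack    Input    Action
------------------------
P $      ( e ) $  output P → ( P )
( P ) $  ( e ) $  match '('
P ) $    e ) $    output P → e
e ) $    e ) $    match 'e'
) $      ) $      match ')'
$        $        accept

The string is accepted.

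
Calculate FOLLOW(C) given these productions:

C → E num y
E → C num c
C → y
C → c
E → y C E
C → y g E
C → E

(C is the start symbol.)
To compute FOLLOW(C), find every occurrence of C on a right-hand side N → α C β: add FIRST(β) \ {ε}, and if β is empty or nullable also add FOLLOW(N). Iterate to a fixed point.

C is the start symbol, so $ ∈ FOLLOW(C).
In E → C num c: C is followed by num c, add FIRST(num c) \ {ε} = { 'num' }
In E → y C E: C is followed by E, add FIRST(E) \ {ε} = { 'c', 'y' }

Taking the union: FOLLOW(C) = { $, 'c', 'num', 'y' }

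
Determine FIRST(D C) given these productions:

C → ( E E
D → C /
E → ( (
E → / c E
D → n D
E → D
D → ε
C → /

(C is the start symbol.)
FIRST sets of the non-terminals involved (from the grammar, by fixed-point iteration):
  FIRST(D) = { '(', '/', 'n', ε }
  FIRST(C) = { '(', '/' }

To compute FIRST(D C), process the symbols left to right:
Symbol D is a non-terminal. Add FIRST(D) \ {ε} = { '(', '/', 'n' }
D is nullable (ε ∈ FIRST(D)), continue to the next symbol.
Symbol C is a non-terminal. Add FIRST(C) \ {ε} = { '(', '/' }
C is not nullable (ε ∉ FIRST(C)), so stop here.
FIRST(D C) = { '(', '/', 'n' }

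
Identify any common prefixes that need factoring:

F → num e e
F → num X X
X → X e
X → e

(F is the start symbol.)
Left-factoring is needed when two productions for the same non-terminal
share a common prefix on the right-hand side.

Productions for F:
  F → num e e
  F → num X X
Productions for X:
  X → X e
  X → e

Found common prefix 'num' in productions for F

Answer: Yes, F has productions with common prefix 'num'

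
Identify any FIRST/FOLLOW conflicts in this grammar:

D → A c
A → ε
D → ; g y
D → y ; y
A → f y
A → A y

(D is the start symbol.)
A FIRST/FOLLOW conflict occurs when a non-terminal N has a nullable alternative N → β (β ⇒* ε) and another alternative N → α with FIRST(α) ∩ FOLLOW(N) ≠ ∅: on such a lookahead the parser cannot decide between expanding α and letting N vanish via β.

Nullable non-terminals: A.
FIRST sets used below: FIRST(A) = { 'f', 'y', ε }

A: nullable alternative(s) A → ε; FOLLOW(A) = { 'c', 'y' }
  A → ε: FIRST \ {ε} = { } — this is the only nullable alternative, skip
  A → f y: FIRST \ {ε} = { 'f' } — disjoint from FOLLOW(A)
  A → A y: FIRST \ {ε} = { 'f', 'y' } — overlaps FOLLOW(A) on { 'y' }: CONFLICT

D has no nullable alternative, so no FIRST/FOLLOW check is needed there.

So the grammar has 1 FIRST/FOLLOW conflict (marked CONFLICT above).

Answer: Yes. A → A y with FOLLOW(A) on { 'y' }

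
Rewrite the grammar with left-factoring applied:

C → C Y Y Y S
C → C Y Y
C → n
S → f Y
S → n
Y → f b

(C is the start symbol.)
Left-factoring transforms A → αβ₁ | αβ₂ into A → αA' and A' → β₁ | β₂
(α is the longest common prefix among the alternatives). Repeat until
no nonterminal has two alternatives with a common prefix.

Round 1: C has alternatives sharing prefix 'C Y Y'. Introduce C': C → C Y Y C'
  Add: C' → Y S
  Add: C' → ε

No remaining common prefixes — done.

Resulting grammar:
C → C Y Y C'
C' → Y S
C' → ε
C → n
S → f Y
S → n
Y → f b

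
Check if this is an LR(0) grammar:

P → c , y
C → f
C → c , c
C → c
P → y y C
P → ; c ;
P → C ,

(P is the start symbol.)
A grammar is LR(0) if no state in the canonical LR(0) collection has:
  - both a shift item (dot before a terminal) and a complete item (shift-reduce conflict), or
  - two or more complete items (reduce-reduce conflict; the accept item [P' → P .] counts as a complete item here).

Augment with P' → P and build the canonical LR(0) collection (I0 = CLOSURE({[P' → . P]}), then GOTO on every symbol after a dot until no new states appear). It has 17 states:
  I0: { [C → . c , c], [C → . c], [C → . f], [P → . ; c ;], [P → . C ,], [P → . c , y], [P → . y y C], [P' → . P] }  — shift
  I1: { [P → ; . c ;] }  — shift
  I2: { [P → C . ,] }  — shift
  I3: { [P' → P .] }  — accept
  I4: { [C → c . , c], [C → c .], [P → c . , y] }  — shift, reduce
  I5: { [C → f .] }  — reduce
  I6: { [P → y . y C] }  — shift
  I7: { [C → . c , c], [C → . c], [C → . f], [P → y y . C] }  — shift
  I8: { [P → y y C .] }  — reduce
  I9: { [C → c . , c], [C → c .] }  — shift, reduce
  I10: { [C → c , . c] }  — shift
  I11: { [C → c , c .] }  — reduce
  I12: { [C → c , . c], [P → c , . y] }  — shift
  I13: { [P → c , y .] }  — reduce
  I14: { [P → C , .] }  — reduce
  I15: { [P → ; c . ;] }  — shift
  I16: { [P → ; c ; .] }  — reduce

Conflict in state I4:
  Shift-reduce conflict between [C → c .] and [C → c . , c]
So the grammar is NOT LR(0).

Answer: No. Shift-reduce conflict between [C → c .] and [C → c . , c]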